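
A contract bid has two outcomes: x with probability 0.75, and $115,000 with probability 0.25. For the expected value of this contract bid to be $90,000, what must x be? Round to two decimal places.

x = $81,666.67

0.75·x + 0.25·115000 = 90000
0.75·x = 90000 − 28750 = 61250
x = 61250 / 0.75 = 81666.6667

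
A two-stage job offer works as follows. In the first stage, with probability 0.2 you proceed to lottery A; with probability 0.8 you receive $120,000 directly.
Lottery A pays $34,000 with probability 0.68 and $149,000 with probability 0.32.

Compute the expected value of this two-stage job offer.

$110,160

EV(A) = 0.68 × 34000 + 0.32 × 149000 = 23120 + 47680 = 70800
Branch B: 120000 (certain)
Overall = 0.2 × 70800 + 0.8 × 120000 = 14160 + 96000 = 110160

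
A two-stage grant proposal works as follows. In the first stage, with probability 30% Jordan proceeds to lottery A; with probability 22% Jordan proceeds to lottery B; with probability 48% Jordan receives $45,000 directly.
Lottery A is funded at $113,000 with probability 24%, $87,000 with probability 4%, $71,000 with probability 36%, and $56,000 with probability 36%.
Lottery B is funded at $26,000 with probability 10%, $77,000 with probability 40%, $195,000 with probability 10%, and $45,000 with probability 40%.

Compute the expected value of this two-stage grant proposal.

EV(A) = 0.24 × 113000 + 0.04 × 87000 + 0.36 × 71000 + 0.36 × 56000 = 27120 + 3480 + 25560 + 20160 = 76320
EV(B) = 0.1 × 26000 + 0.4 × 77000 + 0.1 × 195000 + 0.4 × 45000 = 2600 + 30800 + 19500 + 18000 = 70900
Branch C: 45000 (certain)
Overall = 0.3 × 76320 + 0.22 × 70900 + 0.48 × 45000 = 22896 + 15598 + 21600 = 60094

$60,094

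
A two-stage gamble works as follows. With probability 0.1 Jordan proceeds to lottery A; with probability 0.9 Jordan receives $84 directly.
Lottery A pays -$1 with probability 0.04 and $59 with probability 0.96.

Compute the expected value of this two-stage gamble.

EV(A) = 0.04 × (-1) + 0.96 × 59 = -0.04 + 56.64 = 56.6
Branch B: 84 (certain)
Overall = 0.1 × 56.6 + 0.9 × 84 = 5.66 + 75.6 = 81.26

$81.26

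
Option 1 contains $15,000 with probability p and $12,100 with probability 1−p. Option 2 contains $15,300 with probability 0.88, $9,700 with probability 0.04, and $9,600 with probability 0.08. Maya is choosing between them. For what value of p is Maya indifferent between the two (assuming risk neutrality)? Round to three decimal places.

EV(Option 2) = 0.88 × 15300 + 0.04 × 9700 + 0.08 × 9600 = 13464 + 388 + 768 = 14620
p·15000 + (1−p)·12100 = 14620
2900p + 12100 = 14620
p = (14620 − 12100) / 2900

p = 0.869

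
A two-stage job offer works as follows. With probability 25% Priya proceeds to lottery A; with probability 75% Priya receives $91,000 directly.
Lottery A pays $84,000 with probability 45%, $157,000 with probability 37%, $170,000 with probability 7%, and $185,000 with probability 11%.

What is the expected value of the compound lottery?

EV(A) = 0.45 × 84000 + 0.37 × 157000 + 0.07 × 170000 + 0.11 × 185000 = 37800 + 58090 + 11900 + 20350 = 128140
Branch B: 91000 (certain)
Overall = 0.25 × 128140 + 0.75 × 91000 = 32035 + 68250 = 100285

$100,285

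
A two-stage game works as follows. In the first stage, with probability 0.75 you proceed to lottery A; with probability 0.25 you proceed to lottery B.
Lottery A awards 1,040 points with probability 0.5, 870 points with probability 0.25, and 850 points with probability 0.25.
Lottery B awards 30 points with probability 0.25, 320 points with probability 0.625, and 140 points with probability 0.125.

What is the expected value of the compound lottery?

EV(A) = 0.5 × 1040 + 0.25 × 870 + 0.25 × 850 = 520 + 217.5 + 212.5 = 950
EV(B) = 0.25 × 30 + 0.625 × 320 + 0.125 × 140 = 7.5 + 200 + 17.5 = 225
Overall = 0.75 × 950 + 0.25 × 225 = 712.5 + 56.25 = 768.75

768.75 points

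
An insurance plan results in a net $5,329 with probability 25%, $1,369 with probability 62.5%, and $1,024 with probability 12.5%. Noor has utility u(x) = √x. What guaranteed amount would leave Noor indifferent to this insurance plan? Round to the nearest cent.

$2,058.89

E[u] = 0.25·√5329 + 0.625·√1369 + 0.125·√1024 = 0.25·73 + 0.625·37 + 0.125·32 = 45.375
CE = (45.375)² = 2058.890625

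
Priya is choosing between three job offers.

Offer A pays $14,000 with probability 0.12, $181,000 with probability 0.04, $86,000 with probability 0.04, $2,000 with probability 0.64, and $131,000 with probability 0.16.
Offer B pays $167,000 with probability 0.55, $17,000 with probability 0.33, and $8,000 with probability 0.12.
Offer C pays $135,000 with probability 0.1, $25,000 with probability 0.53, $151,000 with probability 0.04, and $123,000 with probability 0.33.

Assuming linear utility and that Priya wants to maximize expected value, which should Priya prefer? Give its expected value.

Offer A = 0.12 × 14000 + 0.04 × 181000 + 0.04 × 86000 + 0.64 × 2000 + 0.16 × 131000 = 1680 + 7240 + 3440 + 1280 + 20960 = 34600
Offer B = 0.55 × 167000 + 0.33 × 17000 + 0.12 × 8000 = 91850 + 5610 + 960 = 98420
Offer C = 0.1 × 135000 + 0.53 × 25000 + 0.04 × 151000 + 0.33 × 123000 = 13500 + 13250 + 6040 + 40590 = 73380

Offer B ($98,420)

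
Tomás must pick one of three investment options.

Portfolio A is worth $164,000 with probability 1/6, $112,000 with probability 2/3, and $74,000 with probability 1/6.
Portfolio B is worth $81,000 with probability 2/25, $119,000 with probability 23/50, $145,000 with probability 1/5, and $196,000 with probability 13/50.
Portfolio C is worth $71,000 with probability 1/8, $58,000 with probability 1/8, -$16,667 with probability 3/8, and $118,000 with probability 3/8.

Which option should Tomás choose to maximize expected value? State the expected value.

Portfolio B ($141,180)

Portfolio A = 1/6 × 164000 + 2/3 × 112000 + 1/6 × 74000 = 27333.3333 + 74666.6667 + 12333.3333 = 114333.3333
Portfolio B = 2/25 × 81000 + 23/50 × 119000 + 1/5 × 145000 + 13/50 × 196000 = 6480 + 54740 + 29000 + 50960 = 141180
Portfolio C = 1/8 × 71000 + 1/8 × 58000 + 3/8 × (-16667) + 3/8 × 118000 = 8875 + 7250 − 6250.125 + 44250 = 54124.875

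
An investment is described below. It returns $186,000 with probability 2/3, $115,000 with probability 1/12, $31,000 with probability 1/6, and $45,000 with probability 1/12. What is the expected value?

EV = 2/3 × 186000 + 1/12 × 115000 + 1/6 × 31000 + 1/12 × 45000 = 124000 + 9583.3333 + 5166.6667 + 3750 = 142500

$142,500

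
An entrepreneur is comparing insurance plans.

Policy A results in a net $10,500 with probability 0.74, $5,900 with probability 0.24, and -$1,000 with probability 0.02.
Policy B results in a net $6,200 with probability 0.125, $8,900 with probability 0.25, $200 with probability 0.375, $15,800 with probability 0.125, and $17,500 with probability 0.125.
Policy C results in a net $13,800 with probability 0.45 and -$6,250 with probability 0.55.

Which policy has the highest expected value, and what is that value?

Policy A = 0.74 × 10500 + 0.24 × 5900 + 0.02 × (-1000) = 7770 + 1416 − 20 = 9166
Policy B = 0.125 × 6200 + 0.25 × 8900 + 0.375 × 200 + 0.125 × 15800 + 0.125 × 17500 = 775 + 2225 + 75 + 1975 + 2187.5 = 7237.5
Policy C = 0.45 × 13800 + 0.55 × (-6250) = 6210 − 3437.5 = 2772.5

Policy A ($9,166)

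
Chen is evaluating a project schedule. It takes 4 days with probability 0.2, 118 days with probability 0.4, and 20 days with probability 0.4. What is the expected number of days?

EV = 0.2 × 4 + 0.4 × 118 + 0.4 × 20 = 0.8 + 47.2 + 8 = 56

56 days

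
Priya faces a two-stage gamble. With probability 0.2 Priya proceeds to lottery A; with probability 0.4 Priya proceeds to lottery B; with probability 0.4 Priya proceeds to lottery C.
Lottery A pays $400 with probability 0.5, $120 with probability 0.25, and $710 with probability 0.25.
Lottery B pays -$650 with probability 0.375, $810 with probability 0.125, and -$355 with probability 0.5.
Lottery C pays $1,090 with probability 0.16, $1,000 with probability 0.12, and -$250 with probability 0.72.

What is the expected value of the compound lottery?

EV(A) = 0.5 × 400 + 0.25 × 120 + 0.25 × 710 = 200 + 30 + 177.5 = 407.5
EV(B) = 0.375 × (-650) + 0.125 × 810 + 0.5 × (-355) = -243.75 + 101.25 − 177.5 = -320
EV(C) = 0.16 × 1090 + 0.12 × 1000 + 0.72 × (-250) = 174.4 + 120 − 180 = 114.4
Overall = 0.2 × 407.5 + 0.4 × (-320) + 0.4 × 114.4 = 81.5 − 128 + 45.76 = -0.74

-$0.74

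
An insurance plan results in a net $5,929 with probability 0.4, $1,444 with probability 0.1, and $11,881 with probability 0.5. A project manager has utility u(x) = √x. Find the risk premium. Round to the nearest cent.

$517.69

E[u] = 0.4·√5929 + 0.1·√1444 + 0.5·√11881 = 0.4·77 + 0.1·38 + 0.5·109 = 89.1
CE = (89.1)² = 7938.81
Risk premium = EV − CE = 8456.5 − 7938.81 = 517.69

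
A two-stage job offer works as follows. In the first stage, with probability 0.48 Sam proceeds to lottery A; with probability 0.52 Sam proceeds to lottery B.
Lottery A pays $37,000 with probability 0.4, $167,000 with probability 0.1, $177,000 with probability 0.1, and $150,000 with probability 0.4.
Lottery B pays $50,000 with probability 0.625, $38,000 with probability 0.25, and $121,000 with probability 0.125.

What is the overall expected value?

EV(A) = 0.4 × 37000 + 0.1 × 167000 + 0.1 × 177000 + 0.4 × 150000 = 14800 + 16700 + 17700 + 60000 = 109200
EV(B) = 0.625 × 50000 + 0.25 × 38000 + 0.125 × 121000 = 31250 + 9500 + 15125 = 55875
Overall = 0.48 × 109200 + 0.52 × 55875 = 52416 + 29055 = 81471

$81,471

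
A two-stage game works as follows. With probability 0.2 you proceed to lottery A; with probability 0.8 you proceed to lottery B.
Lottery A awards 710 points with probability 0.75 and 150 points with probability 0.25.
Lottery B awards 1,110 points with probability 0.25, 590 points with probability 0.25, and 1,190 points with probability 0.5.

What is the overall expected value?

EV(A) = 0.75 × 710 + 0.25 × 150 = 532.5 + 37.5 = 570
EV(B) = 0.25 × 1110 + 0.25 × 590 + 0.5 × 1190 = 277.5 + 147.5 + 595 = 1020
Overall = 0.2 × 570 + 0.8 × 1020 = 114 + 816 = 930

930 points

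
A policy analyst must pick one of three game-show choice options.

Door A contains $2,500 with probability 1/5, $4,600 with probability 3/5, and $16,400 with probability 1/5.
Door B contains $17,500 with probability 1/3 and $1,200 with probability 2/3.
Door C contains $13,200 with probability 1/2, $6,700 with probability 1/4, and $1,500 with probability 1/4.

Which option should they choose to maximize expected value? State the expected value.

Door A = 1/5 × 2500 + 3/5 × 4600 + 1/5 × 16400 = 500 + 2760 + 3280 = 6540
Door B = 1/3 × 17500 + 2/3 × 1200 = 5833.3333 + 800 = 6633.3333
Door C = 1/2 × 13200 + 1/4 × 6700 + 1/4 × 1500 = 6600 + 1675 + 375 = 8650

Door C ($8,650)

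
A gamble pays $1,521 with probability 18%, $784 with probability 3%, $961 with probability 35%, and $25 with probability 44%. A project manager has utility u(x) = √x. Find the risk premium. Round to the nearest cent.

E[u] = 0.18·√1521 + 0.03·√784 + 0.35·√961 + 0.44·√25 = 0.18·39 + 0.03·28 + 0.35·31 + 0.44·5 = 20.91
CE = (20.91)² = 437.2281
Risk premium = EV − CE = 644.65 − 437.2281 = 207.4219

$207.42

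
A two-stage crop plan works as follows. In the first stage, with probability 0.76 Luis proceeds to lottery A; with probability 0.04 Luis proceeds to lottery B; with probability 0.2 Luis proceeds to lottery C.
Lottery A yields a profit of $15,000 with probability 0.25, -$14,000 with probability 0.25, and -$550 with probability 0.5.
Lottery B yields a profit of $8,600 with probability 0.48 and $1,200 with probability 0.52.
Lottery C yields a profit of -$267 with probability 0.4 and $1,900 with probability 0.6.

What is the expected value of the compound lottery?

$377.72

EV(A) = 0.25 × 15000 + 0.25 × (-14000) + 0.5 × (-550) = 3750 − 3500 − 275 = -25
EV(B) = 0.48 × 8600 + 0.52 × 1200 = 4128 + 624 = 4752
EV(C) = 0.4 × (-267) + 0.6 × 1900 = -106.8 + 1140 = 1033.2
Overall = 0.76 × (-25) + 0.04 × 4752 + 0.2 × 1033.2 = -19 + 190.08 + 206.64 = 377.72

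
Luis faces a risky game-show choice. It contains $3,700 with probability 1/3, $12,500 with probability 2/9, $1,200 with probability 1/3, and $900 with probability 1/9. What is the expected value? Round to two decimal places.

$4,511.11

EV = 1/3 × 3700 + 2/9 × 12500 + 1/3 × 1200 + 1/9 × 900 = 1233.3333 + 2777.7778 + 400 + 100 = 4511.1111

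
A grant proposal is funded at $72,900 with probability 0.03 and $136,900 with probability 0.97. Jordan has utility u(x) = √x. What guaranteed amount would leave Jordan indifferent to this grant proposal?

$134,689

E[u] = 0.03·√72900 + 0.97·√136900 = 0.03·270 + 0.97·370 = 367
CE = (367)² = 134689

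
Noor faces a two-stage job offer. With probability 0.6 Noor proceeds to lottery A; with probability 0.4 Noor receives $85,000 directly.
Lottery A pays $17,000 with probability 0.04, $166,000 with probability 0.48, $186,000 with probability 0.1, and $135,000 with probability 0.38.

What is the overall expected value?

EV(A) = 0.04 × 17000 + 0.48 × 166000 + 0.1 × 186000 + 0.38 × 135000 = 680 + 79680 + 18600 + 51300 = 150260
Branch B: 85000 (certain)
Overall = 0.6 × 150260 + 0.4 × 85000 = 90156 + 34000 = 124156

$124,156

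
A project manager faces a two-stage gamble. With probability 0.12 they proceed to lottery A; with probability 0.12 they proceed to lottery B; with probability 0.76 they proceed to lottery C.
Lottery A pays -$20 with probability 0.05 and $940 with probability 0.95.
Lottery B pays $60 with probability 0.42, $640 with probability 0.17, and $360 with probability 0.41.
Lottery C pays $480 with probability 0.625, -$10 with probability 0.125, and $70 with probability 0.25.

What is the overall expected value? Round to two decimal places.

EV(A) = 0.05 × (-20) + 0.95 × 940 = -1 + 893 = 892
EV(B) = 0.42 × 60 + 0.17 × 640 + 0.41 × 360 = 25.2 + 108.8 + 147.6 = 281.6
EV(C) = 0.625 × 480 + 0.125 × (-10) + 0.25 × 70 = 300 − 1.25 + 17.5 = 316.25
Overall = 0.12 × 892 + 0.12 × 281.6 + 0.76 × 316.25 = 107.04 + 33.792 + 240.35 = 381.182

$381.18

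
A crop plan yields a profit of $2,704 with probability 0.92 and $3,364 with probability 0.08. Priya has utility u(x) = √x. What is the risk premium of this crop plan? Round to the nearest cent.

$2.65

E[u] = 0.92·√2704 + 0.08·√3364 = 0.92·52 + 0.08·58 = 52.48
CE = (52.48)² = 2754.1504
Risk premium = EV − CE = 2756.8 − 2754.1504 = 2.6496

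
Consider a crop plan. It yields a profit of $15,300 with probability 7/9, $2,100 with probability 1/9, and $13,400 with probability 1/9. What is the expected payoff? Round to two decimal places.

EV = 7/9 × 15300 + 1/9 × 2100 + 1/9 × 13400 = 11900 + 233.3333 + 1488.8889 = 13622.2222

$13,622.22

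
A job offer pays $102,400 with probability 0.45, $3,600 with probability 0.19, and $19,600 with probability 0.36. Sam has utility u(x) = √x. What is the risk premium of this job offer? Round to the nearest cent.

E[u] = 0.45·√102400 + 0.19·√3600 + 0.36·√19600 = 0.45·320 + 0.19·60 + 0.36·140 = 205.8
CE = (205.8)² = 42353.64
Risk premium = EV − CE = 53820 − 42353.64 = 11466.36

$11,466.36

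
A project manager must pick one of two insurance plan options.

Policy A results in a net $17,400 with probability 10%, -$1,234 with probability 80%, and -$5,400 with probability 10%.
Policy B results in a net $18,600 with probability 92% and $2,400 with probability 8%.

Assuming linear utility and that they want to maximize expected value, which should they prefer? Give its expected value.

Policy B ($17,304)

Policy A = 0.1 × 17400 + 0.8 × (-1234) + 0.1 × (-5400) = 1740 − 987.2 − 540 = 212.8
Policy B = 0.92 × 18600 + 0.08 × 2400 = 17112 + 192 = 17304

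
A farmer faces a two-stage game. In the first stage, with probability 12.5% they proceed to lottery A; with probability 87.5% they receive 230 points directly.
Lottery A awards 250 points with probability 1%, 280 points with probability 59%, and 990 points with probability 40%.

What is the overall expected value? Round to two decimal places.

271.71 points

EV(A) = 0.01 × 250 + 0.59 × 280 + 0.4 × 990 = 2.5 + 165.2 + 396 = 563.7
Branch B: 230 (certain)
Overall = 0.125 × 563.7 + 0.875 × 230 = 70.4625 + 201.25 = 271.7125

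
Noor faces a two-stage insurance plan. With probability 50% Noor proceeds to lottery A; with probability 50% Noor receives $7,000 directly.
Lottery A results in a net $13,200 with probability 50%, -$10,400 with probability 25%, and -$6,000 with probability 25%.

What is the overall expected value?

EV(A) = 0.5 × 13200 + 0.25 × (-10400) + 0.25 × (-6000) = 6600 − 2600 − 1500 = 2500
Branch B: 7000 (certain)
Overall = 0.5 × 2500 + 0.5 × 7000 = 1250 + 3500 = 4750

$4,750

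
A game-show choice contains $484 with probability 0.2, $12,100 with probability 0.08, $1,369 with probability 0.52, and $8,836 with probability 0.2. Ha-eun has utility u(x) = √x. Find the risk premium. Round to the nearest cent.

$918.34

E[u] = 0.2·√484 + 0.08·√12100 + 0.52·√1369 + 0.2·√8836 = 0.2·22 + 0.08·110 + 0.52·37 + 0.2·94 = 51.24
CE = (51.24)² = 2625.5376
Risk premium = EV − CE = 3543.88 − 2625.5376 = 918.3424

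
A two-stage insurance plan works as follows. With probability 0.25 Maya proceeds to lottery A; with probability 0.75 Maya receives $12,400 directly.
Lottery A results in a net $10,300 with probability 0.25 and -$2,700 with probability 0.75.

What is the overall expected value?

EV(A) = 0.25 × 10300 + 0.75 × (-2700) = 2575 − 2025 = 550
Branch B: 12400 (certain)
Overall = 0.25 × 550 + 0.75 × 12400 = 137.5 + 9300 = 9437.5

$9,437.50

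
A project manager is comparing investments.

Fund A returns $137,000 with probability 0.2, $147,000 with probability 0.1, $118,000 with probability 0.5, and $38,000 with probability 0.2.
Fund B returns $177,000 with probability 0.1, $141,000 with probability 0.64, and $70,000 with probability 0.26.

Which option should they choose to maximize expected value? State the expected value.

Fund A = 0.2 × 137000 + 0.1 × 147000 + 0.5 × 118000 + 0.2 × 38000 = 27400 + 14700 + 59000 + 7600 = 108700
Fund B = 0.1 × 177000 + 0.64 × 141000 + 0.26 × 70000 = 17700 + 90240 + 18200 = 126140

Fund B ($126,140)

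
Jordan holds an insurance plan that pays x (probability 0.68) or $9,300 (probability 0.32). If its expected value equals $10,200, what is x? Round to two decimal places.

0.68·x + 0.32·9300 = 10200
0.68·x = 10200 − 2976 = 7224
x = 7224 / 0.68 = 10623.5294

x = $10,623.53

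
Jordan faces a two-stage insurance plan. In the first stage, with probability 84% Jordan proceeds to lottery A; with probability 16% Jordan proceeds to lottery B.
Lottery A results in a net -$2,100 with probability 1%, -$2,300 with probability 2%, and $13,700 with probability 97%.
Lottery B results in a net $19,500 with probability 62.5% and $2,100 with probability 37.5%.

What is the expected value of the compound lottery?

EV(A) = 0.01 × (-2100) + 0.02 × (-2300) + 0.97 × 13700 = -21 − 46 + 13289 = 13222
EV(B) = 0.625 × 19500 + 0.375 × 2100 = 12187.5 + 787.5 = 12975
Overall = 0.84 × 13222 + 0.16 × 12975 = 11106.48 + 2076 = 13182.48

$13,182.48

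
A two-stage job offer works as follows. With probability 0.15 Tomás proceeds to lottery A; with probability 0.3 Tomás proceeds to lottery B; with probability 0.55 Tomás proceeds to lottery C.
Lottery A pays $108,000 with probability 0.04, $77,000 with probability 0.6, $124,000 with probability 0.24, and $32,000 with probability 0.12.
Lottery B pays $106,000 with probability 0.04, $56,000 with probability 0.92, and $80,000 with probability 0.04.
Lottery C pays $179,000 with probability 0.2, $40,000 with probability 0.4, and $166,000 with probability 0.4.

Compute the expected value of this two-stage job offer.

EV(A) = 0.04 × 108000 + 0.6 × 77000 + 0.24 × 124000 + 0.12 × 32000 = 4320 + 46200 + 29760 + 3840 = 84120
EV(B) = 0.04 × 106000 + 0.92 × 56000 + 0.04 × 80000 = 4240 + 51520 + 3200 = 58960
EV(C) = 0.2 × 179000 + 0.4 × 40000 + 0.4 × 166000 = 35800 + 16000 + 66400 = 118200
Overall = 0.15 × 84120 + 0.3 × 58960 + 0.55 × 118200 = 12618 + 17688 + 65010 = 95316

$95,316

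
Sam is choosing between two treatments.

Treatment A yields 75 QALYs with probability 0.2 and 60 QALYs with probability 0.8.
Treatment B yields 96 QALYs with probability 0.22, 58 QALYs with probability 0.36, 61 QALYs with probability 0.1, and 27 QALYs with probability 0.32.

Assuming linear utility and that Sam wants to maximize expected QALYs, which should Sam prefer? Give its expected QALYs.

Treatment A = 0.2 × 75 + 0.8 × 60 = 15 + 48 = 63
Treatment B = 0.22 × 96 + 0.36 × 58 + 0.1 × 61 + 0.32 × 27 = 21.12 + 20.88 + 6.1 + 8.64 = 56.74

Treatment A (63 QALYs)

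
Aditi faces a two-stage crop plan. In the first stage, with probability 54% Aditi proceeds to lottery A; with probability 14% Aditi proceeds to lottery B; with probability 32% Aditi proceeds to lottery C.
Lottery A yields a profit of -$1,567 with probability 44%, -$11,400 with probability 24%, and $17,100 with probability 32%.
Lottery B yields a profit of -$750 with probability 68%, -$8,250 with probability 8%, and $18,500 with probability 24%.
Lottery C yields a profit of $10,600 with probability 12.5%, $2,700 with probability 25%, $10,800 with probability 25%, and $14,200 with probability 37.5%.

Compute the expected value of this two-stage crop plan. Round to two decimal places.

EV(A) = 0.44 × (-1567) + 0.24 × (-11400) + 0.32 × 17100 = -689.48 − 2736 + 5472 = 2046.52
EV(B) = 0.68 × (-750) + 0.08 × (-8250) + 0.24 × 18500 = -510 − 660 + 4440 = 3270
EV(C) = 0.125 × 10600 + 0.25 × 2700 + 0.25 × 10800 + 0.375 × 14200 = 1325 + 675 + 2700 + 5325 = 10025
Overall = 0.54 × 2046.52 + 0.14 × 3270 + 0.32 × 10025 = 1105.1208 + 457.8 + 3208 = 4770.9208

$4,770.92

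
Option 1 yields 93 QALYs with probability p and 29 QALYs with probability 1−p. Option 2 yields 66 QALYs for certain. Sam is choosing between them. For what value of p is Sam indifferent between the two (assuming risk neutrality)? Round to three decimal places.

p = 0.578

p·93 + (1−p)·29 = 66
64p + 29 = 66
p = (66 − 29) / 64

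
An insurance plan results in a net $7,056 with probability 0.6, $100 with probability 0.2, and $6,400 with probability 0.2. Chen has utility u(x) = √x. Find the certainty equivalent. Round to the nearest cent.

E[u] = 0.6·√7056 + 0.2·√100 + 0.2·√6400 = 0.6·84 + 0.2·10 + 0.2·80 = 68.4
CE = (68.4)² = 4678.56

$4,678.56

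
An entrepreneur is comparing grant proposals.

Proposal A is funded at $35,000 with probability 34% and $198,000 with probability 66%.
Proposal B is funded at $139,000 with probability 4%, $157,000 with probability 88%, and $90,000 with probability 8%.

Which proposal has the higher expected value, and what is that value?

Proposal A = 0.34 × 35000 + 0.66 × 198000 = 11900 + 130680 = 142580
Proposal B = 0.04 × 139000 + 0.88 × 157000 + 0.08 × 90000 = 5560 + 138160 + 7200 = 150920

Proposal B ($150,920)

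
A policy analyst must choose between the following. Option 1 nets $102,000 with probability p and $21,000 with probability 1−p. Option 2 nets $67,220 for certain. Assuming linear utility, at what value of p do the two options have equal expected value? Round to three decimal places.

p·102000 + (1−p)·21000 = 67220
81000p + 21000 = 67220
p = (67220 − 21000) / 81000

p = 0.571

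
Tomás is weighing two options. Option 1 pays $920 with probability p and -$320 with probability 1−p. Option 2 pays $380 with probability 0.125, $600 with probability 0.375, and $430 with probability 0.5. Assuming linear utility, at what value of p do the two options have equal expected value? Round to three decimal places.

EV(Option 2) = 0.125 × 380 + 0.375 × 600 + 0.5 × 430 = 47.5 + 225 + 215 = 487.5
p·920 + (1−p)·(-320) = 487.5
1240p − 320 = 487.5
p = (487.5 + 320) / 1240

p = 0.651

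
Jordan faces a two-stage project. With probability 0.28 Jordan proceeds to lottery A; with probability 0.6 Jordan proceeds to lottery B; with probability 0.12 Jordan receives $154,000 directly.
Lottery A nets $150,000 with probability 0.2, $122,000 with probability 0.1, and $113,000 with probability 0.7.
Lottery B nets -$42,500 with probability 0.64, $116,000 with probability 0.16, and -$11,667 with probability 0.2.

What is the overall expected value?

$45,859.96

EV(A) = 0.2 × 150000 + 0.1 × 122000 + 0.7 × 113000 = 30000 + 12200 + 79100 = 121300
EV(B) = 0.64 × (-42500) + 0.16 × 116000 + 0.2 × (-11667) = -27200 + 18560 − 2333.4 = -10973.4
Branch C: 154000 (certain)
Overall = 0.28 × 121300 + 0.6 × (-10973.4) + 0.12 × 154000 = 33964 − 6584.04 + 18480 = 45859.96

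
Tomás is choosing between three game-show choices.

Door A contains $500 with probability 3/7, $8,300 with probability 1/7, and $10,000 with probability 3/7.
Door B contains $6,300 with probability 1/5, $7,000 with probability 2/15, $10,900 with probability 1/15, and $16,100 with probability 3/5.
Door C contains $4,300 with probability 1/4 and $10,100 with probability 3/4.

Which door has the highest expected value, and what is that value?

Door A = 3/7 × 500 + 1/7 × 8300 + 3/7 × 10000 = 214.2857 + 1185.7143 + 4285.7143 = 5685.7143
Door B = 1/5 × 6300 + 2/15 × 7000 + 1/15 × 10900 + 3/5 × 16100 = 1260 + 933.3333 + 726.6667 + 9660 = 12580
Door C = 1/4 × 4300 + 3/4 × 10100 = 1075 + 7575 = 8650

Door B ($12,580)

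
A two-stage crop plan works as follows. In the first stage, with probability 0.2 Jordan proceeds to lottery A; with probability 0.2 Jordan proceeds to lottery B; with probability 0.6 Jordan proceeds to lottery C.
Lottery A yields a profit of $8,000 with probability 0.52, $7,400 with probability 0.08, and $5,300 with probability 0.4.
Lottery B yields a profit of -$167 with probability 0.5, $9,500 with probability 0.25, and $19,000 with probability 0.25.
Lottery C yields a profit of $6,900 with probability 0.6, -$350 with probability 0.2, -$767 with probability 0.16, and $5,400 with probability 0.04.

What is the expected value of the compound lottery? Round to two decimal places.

$5,280.67

EV(A) = 0.52 × 8000 + 0.08 × 7400 + 0.4 × 5300 = 4160 + 592 + 2120 = 6872
EV(B) = 0.5 × (-167) + 0.25 × 9500 + 0.25 × 19000 = -83.5 + 2375 + 4750 = 7041.5
EV(C) = 0.6 × 6900 + 0.2 × (-350) + 0.16 × (-767) + 0.04 × 5400 = 4140 − 70 − 122.72 + 216 = 4163.28
Overall = 0.2 × 6872 + 0.2 × 7041.5 + 0.6 × 4163.28 = 1374.4 + 1408.3 + 2497.968 = 5280.668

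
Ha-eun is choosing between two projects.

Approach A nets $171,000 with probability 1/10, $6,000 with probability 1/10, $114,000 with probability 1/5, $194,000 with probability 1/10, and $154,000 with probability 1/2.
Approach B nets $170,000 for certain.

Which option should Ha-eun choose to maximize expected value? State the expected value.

Approach B ($170,000)

Approach A = 1/10 × 171000 + 1/10 × 6000 + 1/5 × 114000 + 1/10 × 194000 + 1/2 × 154000 = 17100 + 600 + 22800 + 19400 + 77000 = 136900
Approach B: 170000 (certain)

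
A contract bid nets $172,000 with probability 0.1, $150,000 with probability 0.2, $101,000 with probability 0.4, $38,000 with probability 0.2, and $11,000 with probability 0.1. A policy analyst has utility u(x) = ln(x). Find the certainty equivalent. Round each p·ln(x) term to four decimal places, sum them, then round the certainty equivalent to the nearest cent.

$75,970.47

E[u] = 0.1·ln(172000) + 0.2·ln(150000) + 0.4·ln(101000) + 0.2·ln(38000) + 0.1·ln(11000) = 1.2055 + 2.3837 + 4.6092 + 2.1091 + 0.9306 = 11.2381
CE = e^11.2381 ≈ 75970.47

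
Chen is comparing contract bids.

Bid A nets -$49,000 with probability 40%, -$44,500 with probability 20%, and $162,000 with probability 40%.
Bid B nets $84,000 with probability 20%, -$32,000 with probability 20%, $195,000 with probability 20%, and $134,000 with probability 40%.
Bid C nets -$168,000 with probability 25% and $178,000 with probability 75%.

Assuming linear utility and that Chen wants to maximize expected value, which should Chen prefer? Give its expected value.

Bid A = 0.4 × (-49000) + 0.2 × (-44500) + 0.4 × 162000 = -19600 − 8900 + 64800 = 36300
Bid B = 0.2 × 84000 + 0.2 × (-32000) + 0.2 × 195000 + 0.4 × 134000 = 16800 − 6400 + 39000 + 53600 = 103000
Bid C = 0.25 × (-168000) + 0.75 × 178000 = -42000 + 133500 = 91500

Bid B ($103,000)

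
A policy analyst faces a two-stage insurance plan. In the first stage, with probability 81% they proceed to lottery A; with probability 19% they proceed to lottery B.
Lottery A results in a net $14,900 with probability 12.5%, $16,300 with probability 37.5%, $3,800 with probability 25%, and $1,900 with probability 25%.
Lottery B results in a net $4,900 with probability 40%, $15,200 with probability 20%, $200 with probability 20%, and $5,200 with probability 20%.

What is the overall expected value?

$8,769.20

EV(A) = 0.125 × 14900 + 0.375 × 16300 + 0.25 × 3800 + 0.25 × 1900 = 1862.5 + 6112.5 + 950 + 475 = 9400
EV(B) = 0.4 × 4900 + 0.2 × 15200 + 0.2 × 200 + 0.2 × 5200 = 1960 + 3040 + 40 + 1040 = 6080
Overall = 0.81 × 9400 + 0.19 × 6080 = 7614 + 1155.2 = 8769.2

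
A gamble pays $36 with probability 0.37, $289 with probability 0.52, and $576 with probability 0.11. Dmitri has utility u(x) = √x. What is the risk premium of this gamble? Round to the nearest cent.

$39.27

E[u] = 0.37·√36 + 0.52·√289 + 0.11·√576 = 0.37·6 + 0.52·17 + 0.11·24 = 13.7
CE = (13.7)² = 187.69
Risk premium = EV − CE = 226.96 − 187.69 = 39.27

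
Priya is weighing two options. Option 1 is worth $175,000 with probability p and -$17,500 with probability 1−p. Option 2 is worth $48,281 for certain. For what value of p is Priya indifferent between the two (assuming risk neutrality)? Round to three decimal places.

p·175000 + (1−p)·(-17500) = 48281
192500p − 17500 = 48281
p = (48281 + 17500) / 192500

p = 0.342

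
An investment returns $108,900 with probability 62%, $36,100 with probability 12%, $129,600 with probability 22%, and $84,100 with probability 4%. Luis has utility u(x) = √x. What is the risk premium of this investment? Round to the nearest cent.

E[u] = 0.62·√108900 + 0.12·√36100 + 0.22·√129600 + 0.04·√84100 = 0.62·330 + 0.12·190 + 0.22·360 + 0.04·290 = 318.2
CE = (318.2)² = 101251.24
Risk premium = EV − CE = 103726 − 101251.24 = 2474.76

$2,474.76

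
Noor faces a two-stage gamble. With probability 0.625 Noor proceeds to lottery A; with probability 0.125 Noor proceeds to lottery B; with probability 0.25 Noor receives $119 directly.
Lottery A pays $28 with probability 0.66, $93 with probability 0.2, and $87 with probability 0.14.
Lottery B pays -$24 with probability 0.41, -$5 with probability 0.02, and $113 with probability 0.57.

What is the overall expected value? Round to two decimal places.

$67.35

EV(A) = 0.66 × 28 + 0.2 × 93 + 0.14 × 87 = 18.48 + 18.6 + 12.18 = 49.26
EV(B) = 0.41 × (-24) + 0.02 × (-5) + 0.57 × 113 = -9.84 − 0.1 + 64.41 = 54.47
Branch C: 119 (certain)
Overall = 0.625 × 49.26 + 0.125 × 54.47 + 0.25 × 119 = 30.7875 + 6.80875 + 29.75 = 67.34625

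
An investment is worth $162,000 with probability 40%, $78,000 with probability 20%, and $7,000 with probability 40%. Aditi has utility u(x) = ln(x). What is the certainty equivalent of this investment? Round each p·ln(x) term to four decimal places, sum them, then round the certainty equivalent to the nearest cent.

E[u] = 0.4·ln(162000) + 0.2·ln(78000) + 0.4·ln(7000) = 4.7981 + 2.2529 + 3.5415 = 10.5925
CE = e^10.5925 ≈ 39834.95

$39,834.95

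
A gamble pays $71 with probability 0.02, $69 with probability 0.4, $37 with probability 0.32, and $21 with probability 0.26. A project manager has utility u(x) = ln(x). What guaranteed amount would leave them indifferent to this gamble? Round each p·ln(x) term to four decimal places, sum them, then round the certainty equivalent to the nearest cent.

E[u] = 0.02·ln(71) + 0.4·ln(69) + 0.32·ln(37) + 0.26·ln(21) = 0.0853 + 1.6936 + 1.1555 + 0.7916 = 3.7260
CE = e^3.7260 ≈ 41.51

$41.51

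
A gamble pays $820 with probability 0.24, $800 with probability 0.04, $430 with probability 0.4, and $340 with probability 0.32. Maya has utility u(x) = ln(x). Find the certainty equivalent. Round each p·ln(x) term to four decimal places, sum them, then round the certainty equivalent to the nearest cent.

E[u] = 0.24·ln(820) + 0.04·ln(800) + 0.4·ln(430) + 0.32·ln(340) = 1.6102 + 0.2674 + 2.4255 + 1.8653 = 6.1684
CE = e^6.1684 ≈ 477.42

$477.42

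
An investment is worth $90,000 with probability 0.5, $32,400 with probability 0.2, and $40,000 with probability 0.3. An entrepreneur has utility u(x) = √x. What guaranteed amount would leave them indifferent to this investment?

$60,516

E[u] = 0.5·√90000 + 0.2·√32400 + 0.3·√40000 = 0.5·300 + 0.2·180 + 0.3·200 = 246
CE = (246)² = 60516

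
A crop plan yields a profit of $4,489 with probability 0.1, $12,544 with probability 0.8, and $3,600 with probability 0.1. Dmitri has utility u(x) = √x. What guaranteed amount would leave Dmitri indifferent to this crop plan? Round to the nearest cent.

$10,465.29

E[u] = 0.1·√4489 + 0.8·√12544 + 0.1·√3600 = 0.1·67 + 0.8·112 + 0.1·60 = 102.3
CE = (102.3)² = 10465.29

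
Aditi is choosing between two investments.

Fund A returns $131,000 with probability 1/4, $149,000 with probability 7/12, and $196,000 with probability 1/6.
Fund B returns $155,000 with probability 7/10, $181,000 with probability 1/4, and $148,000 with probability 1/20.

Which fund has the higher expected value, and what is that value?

Fund B ($161,150)

Fund A = 1/4 × 131000 + 7/12 × 149000 + 1/6 × 196000 = 32750 + 86916.6667 + 32666.6667 = 152333.3333
Fund B = 7/10 × 155000 + 1/4 × 181000 + 1/20 × 148000 = 108500 + 45250 + 7400 = 161150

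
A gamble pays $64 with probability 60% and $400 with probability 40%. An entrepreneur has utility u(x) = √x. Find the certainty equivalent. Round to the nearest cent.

E[u] = 0.6·√64 + 0.4·√400 = 0.6·8 + 0.4·20 = 12.8
CE = (12.8)² = 163.84

$163.84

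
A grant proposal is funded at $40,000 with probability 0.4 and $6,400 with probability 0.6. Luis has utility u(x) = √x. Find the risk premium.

$3,456

E[u] = 0.4·√40000 + 0.6·√6400 = 0.4·200 + 0.6·80 = 128
CE = (128)² = 16384
Risk premium = EV − CE = 19840 − 16384 = 3456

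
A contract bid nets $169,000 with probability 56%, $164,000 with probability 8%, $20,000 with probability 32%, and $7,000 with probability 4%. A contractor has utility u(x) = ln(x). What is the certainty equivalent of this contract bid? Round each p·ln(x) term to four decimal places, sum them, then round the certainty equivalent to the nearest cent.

$74,974.25

E[u] = 0.56·ln(169000) + 0.08·ln(164000) + 0.32·ln(20000) + 0.04·ln(7000) = 6.7411 + 0.9606 + 3.1691 + 0.3541 = 11.2249
CE = e^11.2249 ≈ 74974.25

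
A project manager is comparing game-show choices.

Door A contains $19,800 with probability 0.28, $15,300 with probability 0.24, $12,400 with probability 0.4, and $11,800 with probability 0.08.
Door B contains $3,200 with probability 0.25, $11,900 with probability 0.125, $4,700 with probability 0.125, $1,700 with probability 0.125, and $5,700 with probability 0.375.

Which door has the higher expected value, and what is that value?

Door A ($15,120)

Door A = 0.28 × 19800 + 0.24 × 15300 + 0.4 × 12400 + 0.08 × 11800 = 5544 + 3672 + 4960 + 944 = 15120
Door B = 0.25 × 3200 + 0.125 × 11900 + 0.125 × 4700 + 0.125 × 1700 + 0.375 × 5700 = 800 + 1487.5 + 587.5 + 212.5 + 2137.5 = 5225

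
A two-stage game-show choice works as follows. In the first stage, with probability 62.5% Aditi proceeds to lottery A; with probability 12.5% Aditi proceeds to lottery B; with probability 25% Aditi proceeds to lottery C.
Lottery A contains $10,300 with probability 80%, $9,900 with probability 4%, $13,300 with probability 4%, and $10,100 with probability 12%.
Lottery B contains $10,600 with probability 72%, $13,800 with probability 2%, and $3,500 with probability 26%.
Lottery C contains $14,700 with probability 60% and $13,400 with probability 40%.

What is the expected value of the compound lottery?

EV(A) = 0.8 × 10300 + 0.04 × 9900 + 0.04 × 13300 + 0.12 × 10100 = 8240 + 396 + 532 + 1212 = 10380
EV(B) = 0.72 × 10600 + 0.02 × 13800 + 0.26 × 3500 = 7632 + 276 + 910 = 8818
EV(C) = 0.6 × 14700 + 0.4 × 13400 = 8820 + 5360 = 14180
Overall = 0.625 × 10380 + 0.125 × 8818 + 0.25 × 14180 = 6487.5 + 1102.25 + 3545 = 11134.75

$11,134.75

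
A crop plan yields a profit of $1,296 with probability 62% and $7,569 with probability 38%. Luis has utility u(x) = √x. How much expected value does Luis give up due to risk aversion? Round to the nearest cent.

E[u] = 0.62·√1296 + 0.38·√7569 = 0.62·36 + 0.38·87 = 55.38
CE = (55.38)² = 3066.9444
Risk premium = EV − CE = 3679.74 − 3066.9444 = 612.7956

$612.80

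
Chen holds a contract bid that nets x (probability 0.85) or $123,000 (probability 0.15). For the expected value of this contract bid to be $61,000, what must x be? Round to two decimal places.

0.85·x + 0.15·123000 = 61000
0.85·x = 61000 − 18450 = 42550
x = 42550 / 0.85 = 50058.8235

x = $50,058.82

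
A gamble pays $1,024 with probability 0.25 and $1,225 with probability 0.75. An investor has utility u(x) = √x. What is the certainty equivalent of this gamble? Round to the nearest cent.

E[u] = 0.25·√1024 + 0.75·√1225 = 0.25·32 + 0.75·35 = 34.25
CE = (34.25)² = 1173.0625

$1,173.06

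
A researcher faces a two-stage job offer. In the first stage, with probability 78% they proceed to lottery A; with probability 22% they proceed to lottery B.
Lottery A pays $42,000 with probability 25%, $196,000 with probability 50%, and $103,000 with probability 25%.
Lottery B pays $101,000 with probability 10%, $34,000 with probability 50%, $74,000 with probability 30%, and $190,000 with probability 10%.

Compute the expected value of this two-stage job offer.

EV(A) = 0.25 × 42000 + 0.5 × 196000 + 0.25 × 103000 = 10500 + 98000 + 25750 = 134250
EV(B) = 0.1 × 101000 + 0.5 × 34000 + 0.3 × 74000 + 0.1 × 190000 = 10100 + 17000 + 22200 + 19000 = 68300
Overall = 0.78 × 134250 + 0.22 × 68300 = 104715 + 15026 = 119741

$119,741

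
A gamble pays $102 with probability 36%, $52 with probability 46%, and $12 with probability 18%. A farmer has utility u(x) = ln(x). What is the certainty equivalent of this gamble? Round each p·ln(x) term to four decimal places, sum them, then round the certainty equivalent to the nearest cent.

$50.90

E[u] = 0.36·ln(102) + 0.46·ln(52) + 0.18·ln(12) = 1.6650 + 1.8176 + 0.4473 = 3.9299
CE = e^3.9299 ≈ 50.90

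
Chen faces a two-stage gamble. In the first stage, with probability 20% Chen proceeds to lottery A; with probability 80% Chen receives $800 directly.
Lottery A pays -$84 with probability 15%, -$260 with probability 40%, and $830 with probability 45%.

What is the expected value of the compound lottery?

$691.38

EV(A) = 0.15 × (-84) + 0.4 × (-260) + 0.45 × 830 = -12.6 − 104 + 373.5 = 256.9
Branch B: 800 (certain)
Overall = 0.2 × 256.9 + 0.8 × 800 = 51.38 + 640 = 691.38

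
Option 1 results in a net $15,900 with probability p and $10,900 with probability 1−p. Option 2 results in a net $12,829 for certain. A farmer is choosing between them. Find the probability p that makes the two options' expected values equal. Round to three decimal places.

p = 0.386

p·15900 + (1−p)·10900 = 12829
5000p + 10900 = 12829
p = (12829 − 10900) / 5000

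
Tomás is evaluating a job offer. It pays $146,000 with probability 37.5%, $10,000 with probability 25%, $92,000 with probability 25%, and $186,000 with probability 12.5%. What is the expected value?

EV = 0.375 × 146000 + 0.25 × 10000 + 0.25 × 92000 + 0.125 × 186000 = 54750 + 2500 + 23000 + 23250 = 103500

$103,500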